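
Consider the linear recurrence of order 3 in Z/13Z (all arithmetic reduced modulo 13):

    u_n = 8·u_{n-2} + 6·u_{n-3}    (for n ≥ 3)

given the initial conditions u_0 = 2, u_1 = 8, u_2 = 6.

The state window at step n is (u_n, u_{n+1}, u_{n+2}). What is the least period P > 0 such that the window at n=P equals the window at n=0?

6

n=0: window = (2, 8, 6)
n=1: window = (8, 6, 11)
n=2: window = (6, 11, 5)
n=3: window = (11, 5, 7)
n=4: window = (5, 7, 2)
n=5: window = (7, 2, 8)
n=6: window = (2, 8, 6)
window at n=6 equals window at n=0 → period = 6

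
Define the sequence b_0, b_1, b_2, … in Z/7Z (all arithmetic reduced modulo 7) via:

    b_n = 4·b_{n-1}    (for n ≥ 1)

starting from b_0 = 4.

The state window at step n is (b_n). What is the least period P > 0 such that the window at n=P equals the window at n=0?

3

n=0: window = (4)
n=1: window = (2)
n=2: window = (1)
n=3: window = (4)
window at n=3 equals window at n=0 → period = 3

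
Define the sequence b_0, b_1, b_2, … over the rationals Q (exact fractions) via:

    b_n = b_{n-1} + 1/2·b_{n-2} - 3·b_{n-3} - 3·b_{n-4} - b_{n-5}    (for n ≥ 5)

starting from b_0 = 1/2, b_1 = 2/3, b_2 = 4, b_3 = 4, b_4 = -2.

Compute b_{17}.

-825811/128

b_5 = 1·-2 + 1/2·4 + -3·4 + -3·2/3 + -1·1/2 = -29/2
b_6 = 1·-29/2 + 1/2·-2 + -3·4 + -3·4 + -1·2/3 = -241/6
b_7 = 1·-241/6 + 1/2·-29/2 + -3·-2 + -3·4 + -1·4 = -689/12
b_8 = 1·-689/12 + 1/2·-241/6 + -3·-29/2 + -3·-2 + -1·4 = -32
b_9 = 1·-32 + 1/2·-689/12 + -3·-241/6 + -3·-29/2 + -1·-2 = 2527/24
b_10 = 1·2527/24 + 1/2·-32 + -3·-689/12 + -3·-241/6 + -1·-29/2 = 9517/24
b_11 = 1·9517/24 + 1/2·2527/24 + -3·-32 + -3·-689/12 + -1·-241/6 = 36365/48
b_12 = 1·36365/48 + 1/2·9517/24 + -3·2527/24 + -3·-32 + -1·-689/12 = 9521/12
b_13 = 1·9521/12 + 1/2·36365/48 + -3·9517/24 + -3·2527/24 + -1·-32 = -9641/32
b_14 = 1·-9641/32 + 1/2·9521/12 + -3·36365/48 + -3·9517/24 + -1·2527/24 = -333341/96
b_15 = 1·-333341/96 + 1/2·-9641/32 + -3·9521/12 + -3·36365/48 + -1·9517/24 = -555043/64
b_16 = 1·-555043/64 + 1/2·-333341/96 + -3·-9641/32 + -3·9521/12 + -1·36365/48 = -303425/24
b_17 = 1·-303425/24 + 1/2·-555043/64 + -3·-333341/96 + -3·-9641/32 + -1·9521/12 = -825811/128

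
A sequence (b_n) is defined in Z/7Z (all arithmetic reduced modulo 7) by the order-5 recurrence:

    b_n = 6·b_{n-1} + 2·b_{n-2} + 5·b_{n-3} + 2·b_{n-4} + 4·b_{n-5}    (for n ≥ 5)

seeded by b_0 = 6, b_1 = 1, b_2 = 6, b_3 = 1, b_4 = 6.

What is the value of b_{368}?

4

b_5 = 6·6 + 2·1 + 5·6 + 2·1 + 4·6 = 3
b_6 = 6·3 + 2·6 + 5·1 + 2·6 + 4·1 = 2
b_7 = 6·2 + 2·3 + 5·6 + 2·1 + 4·6 = 4
b_8 = 6·4 + 2·2 + 5·3 + 2·6 + 4·1 = 3
b_9 = 6·3 + 2·4 + 5·2 + 2·3 + 4·6 = 3
b_10 = 6·3 + 2·3 + 5·4 + 2·2 + 4·3 = 4
Continuing the recurrence:
  b_11 = 5;  b_12 = 5;  b_13 = 1;  b_14 = 5;  b_15 = 6;  b_16 = 4
  b_17 = 6;  b_18 = 4;  b_19 = 4;  b_20 = 3;  b_21 = 4;  b_22 = 5
  b_23 = 0;  b_24 = 3;  b_25 = 0;  b_26 = 4;  b_27 = 3;  b_28 = 4
  b_29 = 6;  b_30 = 4;  b_31 = 1;  b_32 = 1;  b_33 = 0;  b_34 = 4
  b_35 = 5;  b_36 = 2;  b_37 = 4;  b_38 = 5;  b_39 = 4;  b_40 = 1
  b_41 = 6;  b_42 = 0;  b_43 = 3;  b_44 = 3;  b_45 = 5;  b_46 = 5
  b_47 = 5;  b_48 = 6;  b_49 = 2;  b_50 = 2;  b_51 = 6;  b_52 = 5
  b_53 = 3;  b_54 = 0;  b_55 = 2;  b_56 = 5;  b_57 = 4;  b_58 = 0
  b_59 = 2;  b_60 = 1;  b_61 = 3;  b_62 = 4;  b_63 = 4;  b_64 = 1
  b_65 = 2;  b_66 = 5;  b_67 = 0;  b_68 = 3;  b_69 = 2;  b_70 = 1
  b_71 = 3;  b_72 = 1;  b_73 = 5;  b_74 = 1;  b_75 = 3;  b_76 = 3
  b_77 = 1;  b_78 = 0;  b_79 = 6;  b_80 = 3;  b_81 = 2;  b_82 = 3
  b_83 = 0;  b_84 = 4;  b_85 = 6;  b_86 = 2;  b_87 = 0;  b_88 = 0
  b_89 = 3;  b_90 = 4;  b_91 = 3;  b_92 = 6;  b_93 = 5;  b_94 = 0
  b_95 = 6;  b_96 = 1;  b_97 = 3;  b_98 = 0;  b_99 = 2;  b_100 = 4
  b_101 = 3;  b_102 = 6;  b_103 = 3;  b_104 = 5;  b_105 = 4;  b_106 = 3
  b_107 = 4;  b_108 = 2;  b_109 = 0;  b_110 = 4;  b_111 = 5;  b_112 = 2
  b_113 = 1;  b_114 = 1;  b_115 = 2;  b_116 = 1;  b_117 = 4;  b_118 = 0
  b_119 = 0;  b_120 = 2;  b_121 = 3;  b_122 = 3;  b_123 = 6;  b_124 = 5
  b_125 = 1;  b_126 = 1;  b_127 = 1;  b_128 = 5;  b_129 = 3;  b_130 = 4
  b_131 = 5;  b_132 = 4;  b_133 = 3;  b_134 = 1;  b_135 = 2;  b_136 = 1
  b_137 = 2;  b_138 = 3;  b_139 = 0;  b_140 = 5;  b_141 = 4;  b_142 = 6
  b_143 = 4;  b_144 = 3;  b_145 = 0;  b_146 = 5;  b_147 = 0;  b_148 = 4
  b_149 = 5;  b_150 = 6;  b_151 = 2;  b_152 = 1;  b_153 = 3;  b_154 = 6
  b_155 = 5;  b_156 = 4;  b_157 = 4;  b_158 = 4;  b_159 = 2;  b_160 = 5
  b_161 = 1;  b_162 = 1;  b_163 = 4;  b_164 = 0;  b_165 = 0;  b_166 = 5
  b_167 = 0;  b_168 = 5;  b_169 = 6;  b_170 = 0;  b_171 = 1;  b_172 = 4
  b_173 = 2;  b_174 = 0;  b_175 = 5;  b_176 = 3;  b_177 = 6;  b_178 = 5
  b_179 = 4;  b_180 = 6;  b_181 = 2;  b_182 = 1;  b_183 = 5;  b_184 = 0
  b_185 = 1;  b_186 = 6;  b_187 = 3;  b_188 = 6;  b_189 = 4;  b_190 = 4
  b_191 = 1;  b_192 = 2;  b_193 = 3;  b_194 = 2;  b_195 = 4;  b_196 = 2
  b_197 = 2;  b_198 = 3;  b_199 = 6;  b_200 = 2;  b_201 = 2;  b_202 = 4
  b_203 = 6;  b_204 = 5;  b_205 = 4;  b_206 = 3;  b_207 = 2;  b_208 = 2
  b_209 = 3;  b_210 = 5;  b_211 = 6;  b_212 = 3;  b_213 = 6;  b_214 = 3
  b_215 = 0;  b_216 = 3;  b_217 = 1;  b_218 = 0;  b_219 = 1;  b_220 = 3
  b_221 = 6;  b_222 = 2;  b_223 = 6;  b_224 = 3;  b_225 = 1;  b_226 = 0
  b_227 = 2;  b_228 = 5;  b_229 = 6;  b_230 = 4;  b_231 = 2;  b_232 = 5
  b_233 = 2;  b_234 = 1;  b_235 = 6;  b_236 = 3;  b_237 = 3;  b_238 = 1
  b_239 = 1;  b_240 = 4;  b_241 = 0;  b_242 = 6;  b_243 = 6;  b_244 = 4
  b_245 = 5;  b_246 = 3;  b_247 = 0;  b_248 = 0;  b_249 = 6;  b_250 = 6
  b_251 = 4;  b_252 = 3;  b_253 = 5;  b_254 = 1;  b_255 = 0;  b_256 = 0
  b_257 = 6;  b_258 = 2;  b_259 = 0;  b_260 = 6;  b_261 = 2;  b_262 = 3
  b_263 = 4;  b_264 = 3;  b_265 = 6;  b_266 = 6;  b_267 = 6;  b_268 = 2
  b_269 = 1;  b_270 = 6;  b_271 = 0;  b_272 = 3;  b_273 = 2;  b_274 = 6
  b_275 = 2;  b_276 = 5;  b_277 = 3;  b_278 = 2;  b_279 = 1;  b_280 = 1
  b_281 = 2;  b_282 = 0;  b_283 = 5;  b_284 = 4;  b_285 = 0;  b_286 = 6
  b_287 = 3;  b_288 = 2;  b_289 = 1;  b_290 = 2;  b_291 = 5;  b_292 = 6
  b_293 = 3;  b_294 = 0;  b_295 = 5;  b_296 = 0;  b_297 = 5;  b_298 = 4
  b_299 = 2;  b_300 = 2;  b_301 = 4;  b_302 = 3;  b_303 = 0;  b_304 = 3
  b_305 = 0;  b_306 = 0;  b_307 = 6;  b_308 = 0;  b_309 = 3;  b_310 = 6
  b_311 = 5;  b_312 = 4;  b_313 = 0;  b_314 = 1;  b_315 = 4;  b_316 = 5
  b_317 = 3;  b_318 = 1;  b_319 = 0;  b_320 = 1;  b_321 = 2;  b_322 = 0
  b_323 = 6;  b_324 = 6;  b_325 = 0;  b_326 = 1;  b_327 = 6;  b_328 = 4
  b_329 = 2;  b_330 = 3;  b_331 = 2;  b_332 = 4;  b_333 = 0;  b_334 = 4
  b_335 = 4;  b_336 = 6;  b_337 = 3;  b_338 = 2;  b_339 = 2;  b_340 = 3
  b_341 = 6;  b_342 = 5;  b_343 = 6;  b_344 = 6;  b_345 = 6;  b_346 = 0
  b_347 = 4;  b_348 = 6;  b_349 = 3;  b_350 = 4;  b_351 = 5;  b_352 = 4
  b_353 = 0;  b_354 = 4;  b_355 = 0;  b_356 = 1;  b_357 = 0;  b_358 = 3
  b_359 = 4;  b_360 = 4;  b_361 = 2;  b_362 = 4;  b_363 = 5;  b_364 = 2
  b_365 = 6;  b_366 = 4
b_367 = 6·4 + 2·6 + 5·2 + 2·5 + 4·4 = 2
b_368 = 6·2 + 2·4 + 5·6 + 2·2 + 4·5 = 4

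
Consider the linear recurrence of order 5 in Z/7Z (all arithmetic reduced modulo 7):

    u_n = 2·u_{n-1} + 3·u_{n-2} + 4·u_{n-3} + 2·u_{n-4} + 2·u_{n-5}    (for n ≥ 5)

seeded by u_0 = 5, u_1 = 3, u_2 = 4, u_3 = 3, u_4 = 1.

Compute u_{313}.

1

u_5 = 2·1 + 3·3 + 4·4 + 2·3 + 2·5 = 1
u_6 = 2·1 + 3·1 + 4·3 + 2·4 + 2·3 = 3
u_7 = 2·3 + 3·1 + 4·1 + 2·3 + 2·4 = 6
u_8 = 2·6 + 3·3 + 4·1 + 2·1 + 2·3 = 5
u_9 = 2·5 + 3·6 + 4·3 + 2·1 + 2·1 = 2
u_10 = 2·2 + 3·5 + 4·6 + 2·3 + 2·1 = 2
Continuing the recurrence:
  u_11 = 6;  u_12 = 6;  u_13 = 3;  u_14 = 0;  u_15 = 0;  u_16 = 1
  u_17 = 6;  u_18 = 0;  u_19 = 1;  u_20 = 0;  u_21 = 3;  u_22 = 1
  u_23 = 6;  u_24 = 1;  u_25 = 2;  u_26 = 4;  u_27 = 4;  u_28 = 0
  u_29 = 6;  u_30 = 5;  u_31 = 2;  u_32 = 2;  u_33 = 0;  u_34 = 1
  u_35 = 3;  u_36 = 3;  u_37 = 2;  u_38 = 6;  u_39 = 3;  u_40 = 2
  u_41 = 5;  u_42 = 2;  u_43 = 3;  u_44 = 0;  u_45 = 3;  u_46 = 4
  u_47 = 6;  u_48 = 0;  u_49 = 5;  u_50 = 6;  u_51 = 5;  u_52 = 4
  u_53 = 1;  u_54 = 0;  u_55 = 6;  u_56 = 6;  u_57 = 5;  u_58 = 5
  u_59 = 5;  u_60 = 6;  u_61 = 6;  u_62 = 0;  u_63 = 6;  u_64 = 2
  u_65 = 4;  u_66 = 1;  u_67 = 6;  u_68 = 5;  u_69 = 2;  u_70 = 4
  u_71 = 6;  u_72 = 5;  u_73 = 2;  u_74 = 6;  u_75 = 2;  u_76 = 3
  u_77 = 1;  u_78 = 0;  u_79 = 3;  u_80 = 6;  u_81 = 1;  u_82 = 6
  u_83 = 3;  u_84 = 4;  u_85 = 6;  u_86 = 1;  u_87 = 5;  u_88 = 2
  u_89 = 1;  u_90 = 0;  u_91 = 2;  u_92 = 1;  u_93 = 0;  u_94 = 6
  u_95 = 6;  u_96 = 1;  u_97 = 4;  u_98 = 5;  u_99 = 1;  u_100 = 5
  u_101 = 1;  u_102 = 4;  u_103 = 1;  u_104 = 2;  u_105 = 0;  u_106 = 6
  u_107 = 2;  u_108 = 0;  u_109 = 6;  u_110 = 4;  u_111 = 0;  u_112 = 5
  u_113 = 3;  u_114 = 6;  u_115 = 0;  u_116 = 5;  u_117 = 1;  u_118 = 0
  u_119 = 0;  u_120 = 0;  u_121 = 5;  u_122 = 5;  u_123 = 4;  u_124 = 1
  u_125 = 2;  u_126 = 1;  u_127 = 2;  u_128 = 4;  u_129 = 3;  u_130 = 4
  u_131 = 4;  u_132 = 2;  u_133 = 4;  u_134 = 2;  u_135 = 5;  u_136 = 2
  u_137 = 4;  u_138 = 4;  u_139 = 0;  u_140 = 0;  u_141 = 0;  u_142 = 2
  u_143 = 5;  u_144 = 2;  u_145 = 6;  u_146 = 0;  u_147 = 5;  u_148 = 6
  u_149 = 1;  u_150 = 3;  u_151 = 1;  u_152 = 2;  u_153 = 5;  u_154 = 0
  u_155 = 3;  u_156 = 4;  u_157 = 3;  u_158 = 5;  u_159 = 6;  u_160 = 4
  u_161 = 4;  u_162 = 4;  u_163 = 2;  u_164 = 3;  u_165 = 2;  u_166 = 2
  u_167 = 6;  u_168 = 1;  u_169 = 3;  u_170 = 6;  u_171 = 6;  u_172 = 0
  u_173 = 1;  u_174 = 2;  u_175 = 3;  u_176 = 0;  u_177 = 5;  u_178 = 0
  u_179 = 4;  u_180 = 6;  u_181 = 6;  u_182 = 0;  u_183 = 1;  u_184 = 4
  u_185 = 0;  u_186 = 0;  u_187 = 4;  u_188 = 4;  u_189 = 0;  u_190 = 0
  u_191 = 3;  u_192 = 1;  u_193 = 5;  u_194 = 4;  u_195 = 5;  u_196 = 1
  u_197 = 3;  u_198 = 5;  u_199 = 6;  u_200 = 2;  u_201 = 1;  u_202 = 6
  u_203 = 3;  u_204 = 2;  u_205 = 1;  u_206 = 6;  u_207 = 6;  u_208 = 2
  u_209 = 3;  u_210 = 1;  u_211 = 1;  u_212 = 5;  u_213 = 6;  u_214 = 4
  u_215 = 1;  u_216 = 1;  u_217 = 1;  u_218 = 1;  u_219 = 5;  u_220 = 0
  u_221 = 2;  u_222 = 0;  u_223 = 4;  u_224 = 5;  u_225 = 5;  u_226 = 3
  u_227 = 0;  u_228 = 5;  u_229 = 0;  u_230 = 3;  u_231 = 4;  u_232 = 6
  u_233 = 4;  u_234 = 6;  u_235 = 6;  u_236 = 3;  u_237 = 5;  u_238 = 0
  u_239 = 2;  u_240 = 0;  u_241 = 1;  u_242 = 6;  u_243 = 5;  u_244 = 1
  u_245 = 1;  u_246 = 4;  u_247 = 2;  u_248 = 4;  u_249 = 6;  u_250 = 0
  u_251 = 4;  u_252 = 2;  u_253 = 1;  u_254 = 1;  u_255 = 0;  u_256 = 5
  u_257 = 6;  u_258 = 3;  u_259 = 4;  u_260 = 2;  u_261 = 1;  u_262 = 0
  u_263 = 4;  u_264 = 3;  u_265 = 3;  u_266 = 5;  u_267 = 4;  u_268 = 0
  u_269 = 2;  u_270 = 1;  u_271 = 5;  u_272 = 1;  u_273 = 4;  u_274 = 2
  u_275 = 4;  u_276 = 0;  u_277 = 2;  u_278 = 4;  u_279 = 5;  u_280 = 3
  u_281 = 6;  u_282 = 4;  u_283 = 0;  u_284 = 3;  u_285 = 5;  u_286 = 4
  u_287 = 1;  u_288 = 5;  u_289 = 3;  u_290 = 1;  u_291 = 6;  u_292 = 4
  u_293 = 4;  u_294 = 3;  u_295 = 6;  u_296 = 1;  u_297 = 6;  u_298 = 4
  u_299 = 6;  u_300 = 6;  u_301 = 4;  u_302 = 0;  u_303 = 0;  u_304 = 5
  u_305 = 2;  u_306 = 6;  u_307 = 3;  u_308 = 0;  u_309 = 5;  u_310 = 3
  u_311 = 4
u_312 = 2·4 + 3·3 + 4·5 + 2·0 + 2·3 = 1
u_313 = 2·1 + 3·4 + 4·3 + 2·5 + 2·0 = 1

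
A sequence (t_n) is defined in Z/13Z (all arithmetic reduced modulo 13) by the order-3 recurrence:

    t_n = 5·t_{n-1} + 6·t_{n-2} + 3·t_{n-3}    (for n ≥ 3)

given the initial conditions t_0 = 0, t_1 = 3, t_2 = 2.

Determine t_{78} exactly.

0

t_3 = 5·2 + 6·3 + 3·0 = 2
t_4 = 5·2 + 6·2 + 3·3 = 5
t_5 = 5·5 + 6·2 + 3·2 = 4
t_6 = 5·4 + 6·5 + 3·2 = 4
t_7 = 5·4 + 6·4 + 3·5 = 7
t_8 = 5·7 + 6·4 + 3·4 = 6
t_9 = 5·6 + 6·7 + 3·4 = 6
t_10 = 5·6 + 6·6 + 3·7 = 9
t_11 = 5·9 + 6·6 + 3·6 = 8
t_12 = 5·8 + 6·9 + 3·6 = 8
t_13 = 5·8 + 6·8 + 3·9 = 11
t_14 = 5·11 + 6·8 + 3·8 = 10
t_15 = 5·10 + 6·11 + 3·8 = 10
t_16 = 5·10 + 6·10 + 3·11 = 0
t_17 = 5·0 + 6·10 + 3·10 = 12
t_18 = 5·12 + 6·0 + 3·10 = 12
t_19 = 5·12 + 6·12 + 3·0 = 2
t_20 = 5·2 + 6·12 + 3·12 = 1
t_21 = 5·1 + 6·2 + 3·12 = 1
t_22 = 5·1 + 6·1 + 3·2 = 4
t_23 = 5·4 + 6·1 + 3·1 = 3
t_24 = 5·3 + 6·4 + 3·1 = 3
t_25 = 5·3 + 6·3 + 3·4 = 6
t_26 = 5·6 + 6·3 + 3·3 = 5
t_27 = 5·5 + 6·6 + 3·3 = 5
t_28 = 5·5 + 6·5 + 3·6 = 8
t_29 = 5·8 + 6·5 + 3·5 = 7
t_30 = 5·7 + 6·8 + 3·5 = 7
t_31 = 5·7 + 6·7 + 3·8 = 10
t_32 = 5·10 + 6·7 + 3·7 = 9
t_33 = 5·9 + 6·10 + 3·7 = 9
t_34 = 5·9 + 6·9 + 3·10 = 12
t_35 = 5·12 + 6·9 + 3·9 = 11
t_36 = 5·11 + 6·12 + 3·9 = 11
t_37 = 5·11 + 6·11 + 3·12 = 1
t_38 = 5·1 + 6·11 + 3·11 = 0
t_39 = 5·0 + 6·1 + 3·11 = 0
t_40 = 5·0 + 6·0 + 3·1 = 3
t_41 = 5·3 + 6·0 + 3·0 = 2
t_42 = 5·2 + 6·3 + 3·0 = 2
t_43 = 5·2 + 6·2 + 3·3 = 5
t_44 = 5·5 + 6·2 + 3·2 = 4
t_45 = 5·4 + 6·5 + 3·2 = 4
t_46 = 5·4 + 6·4 + 3·5 = 7
t_47 = 5·7 + 6·4 + 3·4 = 6
t_48 = 5·6 + 6·7 + 3·4 = 6
t_49 = 5·6 + 6·6 + 3·7 = 9
t_50 = 5·9 + 6·6 + 3·6 = 8
t_51 = 5·8 + 6·9 + 3·6 = 8
t_52 = 5·8 + 6·8 + 3·9 = 11
t_53 = 5·11 + 6·8 + 3·8 = 10
t_54 = 5·10 + 6·11 + 3·8 = 10
t_55 = 5·10 + 6·10 + 3·11 = 0
t_56 = 5·0 + 6·10 + 3·10 = 12
t_57 = 5·12 + 6·0 + 3·10 = 12
t_58 = 5·12 + 6·12 + 3·0 = 2
t_59 = 5·2 + 6·12 + 3·12 = 1
t_60 = 5·1 + 6·2 + 3·12 = 1
t_61 = 5·1 + 6·1 + 3·2 = 4
t_62 = 5·4 + 6·1 + 3·1 = 3
t_63 = 5·3 + 6·4 + 3·1 = 3
t_64 = 5·3 + 6·3 + 3·4 = 6
t_65 = 5·6 + 6·3 + 3·3 = 5
t_66 = 5·5 + 6·6 + 3·3 = 5
t_67 = 5·5 + 6·5 + 3·6 = 8
t_68 = 5·8 + 6·5 + 3·5 = 7
t_69 = 5·7 + 6·8 + 3·5 = 7
t_70 = 5·7 + 6·7 + 3·8 = 10
t_71 = 5·10 + 6·7 + 3·7 = 9
t_72 = 5·9 + 6·10 + 3·7 = 9
t_73 = 5·9 + 6·9 + 3·10 = 12
t_74 = 5·12 + 6·9 + 3·9 = 11
t_75 = 5·11 + 6·12 + 3·9 = 11
t_76 = 5·11 + 6·11 + 3·12 = 1
t_77 = 5·1 + 6·11 + 3·11 = 0
t_78 = 5·0 + 6·1 + 3·11 = 0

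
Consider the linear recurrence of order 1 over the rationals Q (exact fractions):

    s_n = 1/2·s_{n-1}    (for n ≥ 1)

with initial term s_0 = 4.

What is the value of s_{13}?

1/2048

s_1 = 1/2·4 = 2
s_2 = 1/2·2 = 1
s_3 = 1/2·1 = 1/2
s_4 = 1/2·1/2 = 1/4
s_5 = 1/2·1/4 = 1/8
s_6 = 1/2·1/8 = 1/16
s_7 = 1/2·1/16 = 1/32
s_8 = 1/2·1/32 = 1/64
s_9 = 1/2·1/64 = 1/128
s_10 = 1/2·1/128 = 1/256
s_11 = 1/2·1/256 = 1/512
s_12 = 1/2·1/512 = 1/1024
s_13 = 1/2·1/1024 = 1/2048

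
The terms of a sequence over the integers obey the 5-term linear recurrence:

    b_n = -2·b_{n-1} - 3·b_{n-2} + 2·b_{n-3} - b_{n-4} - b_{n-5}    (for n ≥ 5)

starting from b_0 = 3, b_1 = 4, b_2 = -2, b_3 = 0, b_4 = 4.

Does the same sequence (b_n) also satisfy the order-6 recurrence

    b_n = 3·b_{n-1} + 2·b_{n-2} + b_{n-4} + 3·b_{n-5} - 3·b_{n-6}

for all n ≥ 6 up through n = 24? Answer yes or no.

Terms b_0..b_24: 3, 4, -2, 0, 4, -19, 24, 19, -152, 310, -131, -1015, 3176, -3727, -4283, 27245, -51256, 12762, 190744, -545248, 567799, 920128, -4837655, 8405028, -479386
n=6: candidate gives -48, actual b_6 = 24 ✗

no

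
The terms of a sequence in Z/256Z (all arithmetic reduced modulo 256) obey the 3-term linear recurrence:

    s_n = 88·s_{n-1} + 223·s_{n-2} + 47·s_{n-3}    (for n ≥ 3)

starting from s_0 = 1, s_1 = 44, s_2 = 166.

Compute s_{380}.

18

s_3 = 88·166 + 223·44 + 47·1 = 147
s_4 = 88·147 + 223·166 + 47·44 = 54
s_5 = 88·54 + 223·147 + 47·166 = 23
s_6 = 88·23 + 223·54 + 47·147 = 239
s_7 = 88·239 + 223·23 + 47·54 = 27
s_8 = 88·27 + 223·239 + 47·23 = 178
Continuing the recurrence:
  s_9 = 150;  s_10 = 147;  s_11 = 224;  s_12 = 151;  s_13 = 5;  s_14 = 97
  s_15 = 108;  s_16 = 138;  s_17 = 83;  s_18 = 146;  s_19 = 211;  s_20 = 243
  s_21 = 35;  s_22 = 114;  s_23 = 74;  s_24 = 43;  s_25 = 44;  s_26 = 43
  s_27 = 1;  s_28 = 225;  s_29 = 28;  s_30 = 206;  s_31 = 131;  s_32 = 158
  s_33 = 63;  s_34 = 87;  s_35 = 203;  s_36 = 34;  s_37 = 126;  s_38 = 51
  s_39 = 136;  s_40 = 79;  s_41 = 253;  s_42 = 193;  s_43 = 60;  s_44 = 50
  s_45 = 227;  s_46 = 154;  s_47 = 219;  s_48 = 27;  s_49 = 83;  s_50 = 66
  s_51 = 242;  s_52 = 235;  s_53 = 180;  s_54 = 3;  s_55 = 249;  s_56 = 65
  s_57 = 204;  s_58 = 118;  s_59 = 51;  s_60 = 198;  s_61 = 39;  s_62 = 63
  s_63 = 251;  s_64 = 82;  s_65 = 102;  s_66 = 147;  s_67 = 112;  s_68 = 71
  s_69 = 245;  s_70 = 161;  s_71 = 204;  s_72 = 90;  s_73 = 51;  s_74 = 98
  s_75 = 163;  s_76 = 195;  s_77 = 3;  s_78 = 210;  s_79 = 154;  s_80 = 107
  s_81 = 124;  s_82 = 27;  s_83 = 241;  s_84 = 33;  s_85 = 60;  s_86 = 158
  s_87 = 163;  s_88 = 174;  s_89 = 207;  s_90 = 167;  s_91 = 171;  s_92 = 66
  s_93 = 78;  s_94 = 179;  s_95 = 152;  s_96 = 127;  s_97 = 237;  s_98 = 1
  s_99 = 28;  s_100 = 2;  s_101 = 67;  s_102 = 234;  s_103 = 43;  s_104 = 235
  s_105 = 51;  s_106 = 34;  s_107 = 66;  s_108 = 171;  s_109 = 132;  s_110 = 115
  s_111 = 233;  s_112 = 129;  s_113 = 108;  s_114 = 70;  s_115 = 211;  s_116 = 86
  s_117 = 55;  s_118 = 143;  s_119 = 219;  s_120 = 242;  s_121 = 54;  s_122 = 147
  s_123 = 0;  s_124 = 247;  s_125 = 229;  s_126 = 225;  s_127 = 44;  s_128 = 42
  s_129 = 19;  s_130 = 50;  s_131 = 115;  s_132 = 147;  s_133 = 227;  s_134 = 50
  s_135 = 234;  s_136 = 171;  s_137 = 204;  s_138 = 11;  s_139 = 225;  s_140 = 97
  s_141 = 92;  s_142 = 110;  s_143 = 195;  s_144 = 190;  s_145 = 95;  s_146 = 247
  s_147 = 139;  s_148 = 98;  s_149 = 30;  s_150 = 51;  s_151 = 168;  s_152 = 175
  s_153 = 221;  s_154 = 65;  s_155 = 252;  s_156 = 210;  s_157 = 163;  s_158 = 58
  s_159 = 123;  s_160 = 187;  s_161 = 19;  s_162 = 2;  s_163 = 146;  s_164 = 107
  s_165 = 84;  s_166 = 227;  s_167 = 217;  s_168 = 193;  s_169 = 12;  s_170 = 22
  s_171 = 115;  s_172 = 230;  s_173 = 71;  s_174 = 223;  s_175 = 187;  s_176 = 146
  s_177 = 6;  s_178 = 147;  s_179 = 144;  s_180 = 167;  s_181 = 213;  s_182 = 33
  s_183 = 140;  s_184 = 250;  s_185 = 243;  s_186 = 2;  s_187 = 67;  s_188 = 99
  s_189 = 195;  s_190 = 146;  s_191 = 58;  s_192 = 235;  s_193 = 28;  s_194 = 251
  s_195 = 209;  s_196 = 161;  s_197 = 124;  s_198 = 62;  s_199 = 227;  s_200 = 206
  s_201 = 239;  s_202 = 71;  s_203 = 107;  s_204 = 130;  s_205 = 238;  s_206 = 179
  s_207 = 184;  s_208 = 223;  s_209 = 205;  s_210 = 129;  s_211 = 220;  s_212 = 162
  s_213 = 3;  s_214 = 138;  s_215 = 203;  s_216 = 139;  s_217 = 243;  s_218 = 226
  s_219 = 226;  s_220 = 43;  s_221 = 36;  s_222 = 83;  s_223 = 201;  s_224 = 1
  s_225 = 172;  s_226 = 230;  s_227 = 19;  s_228 = 118;  s_229 = 87;  s_230 = 47
  s_231 = 155;  s_232 = 50;  s_233 = 214;  s_234 = 147;  s_235 = 32;  s_236 = 87
  s_237 = 197;  s_238 = 97;  s_239 = 236;  s_240 = 202;  s_241 = 211;  s_242 = 210
  s_243 = 19;  s_244 = 51;  s_245 = 163;  s_246 = 242;  s_247 = 138;  s_248 = 43
  s_249 = 108;  s_250 = 235;  s_251 = 193;  s_252 = 225;  s_253 = 156;  s_254 = 14
  s_255 = 3;  s_256 = 222;  s_257 = 127;  s_258 = 151;  s_259 = 75;  s_260 = 162
  s_261 = 190;  s_262 = 51;  s_263 = 200;  s_264 = 15;  s_265 = 189;  s_266 = 193
  s_267 = 188;  s_268 = 114;  s_269 = 99;  s_270 = 218;  s_271 = 27;  s_272 = 91
  s_273 = 211;  s_274 = 194;  s_275 = 50;  s_276 = 235;  s_277 = 244;  s_278 = 195
  s_279 = 185;  s_280 = 65;  s_281 = 76;  s_282 = 182;  s_283 = 179;  s_284 = 6
  s_285 = 103;  s_286 = 127;  s_287 = 123;  s_288 = 210;  s_289 = 166;  s_290 = 147
  s_291 = 176;  s_292 = 7;  s_293 = 181;  s_294 = 161;  s_295 = 76;  s_296 = 154
  s_297 = 179;  s_298 = 162;  s_299 = 227;  s_300 = 3;  s_301 = 131;  s_302 = 82
  s_303 = 218;  s_304 = 107;  s_305 = 188;  s_306 = 219;  s_307 = 177;  s_308 = 33
  s_309 = 188;  s_310 = 222;  s_311 = 35;  s_312 = 238;  s_313 = 15;  s_314 = 231
  s_315 = 43;  s_316 = 194;  s_317 = 142;  s_318 = 179;  s_319 = 216;  s_320 = 63
  s_321 = 173;  s_322 = 1;  s_323 = 156;  s_324 = 66;  s_325 = 195;  s_326 = 42
  s_327 = 107;  s_328 = 43;  s_329 = 179;  s_330 = 162;  s_331 = 130;  s_332 = 171
  s_333 = 196;  s_334 = 51;  s_335 = 169;  s_336 = 129;  s_337 = 236;  s_338 = 134
  s_339 = 83;  s_340 = 150;  s_341 = 119;  s_342 = 207;  s_343 = 91;  s_344 = 114
  s_345 = 118;  s_346 = 147;  s_347 = 64;  s_348 = 183;  s_349 = 165;  s_350 = 225
  s_351 = 172;  s_352 = 106;  s_353 = 147;  s_354 = 114;  s_355 = 179;  s_356 = 211
  s_357 = 99;  s_358 = 178;  s_359 = 42;  s_360 = 171;  s_361 = 12;  s_362 = 203
  s_363 = 161;  s_364 = 97;  s_365 = 220;  s_366 = 174;  s_367 = 67;  s_368 = 254
  s_369 = 159;  s_370 = 55;  s_371 = 11;  s_372 = 226;  s_373 = 94;  s_374 = 51
  s_375 = 232;  s_376 = 111;  s_377 = 157;  s_378 = 65
s_379 = 88·65 + 223·157 + 47·111 = 124
s_380 = 88·124 + 223·65 + 47·157 = 18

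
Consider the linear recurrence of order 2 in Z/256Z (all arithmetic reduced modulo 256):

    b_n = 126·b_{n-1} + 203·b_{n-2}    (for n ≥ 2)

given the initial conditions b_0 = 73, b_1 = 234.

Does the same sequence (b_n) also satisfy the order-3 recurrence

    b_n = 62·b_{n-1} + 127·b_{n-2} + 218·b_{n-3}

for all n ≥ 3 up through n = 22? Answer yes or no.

no

Terms b_0..b_22: 73, 234, 15, 240, 5, 198, 107, 172, 129, 226, 135, 168, 189, 62, 99, 228, 185, 218, 255, 96, 117, 182, 91
n=3: candidate gives 226, actual b_3 = 240 ✗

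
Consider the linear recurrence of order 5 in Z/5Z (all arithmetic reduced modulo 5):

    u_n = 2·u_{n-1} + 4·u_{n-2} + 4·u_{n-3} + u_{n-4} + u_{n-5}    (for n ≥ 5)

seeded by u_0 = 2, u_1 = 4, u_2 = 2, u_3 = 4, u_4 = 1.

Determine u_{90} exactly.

4

u_5 = 2·1 + 4·4 + 4·2 + 1·4 + 1·2 = 2
u_6 = 2·2 + 4·1 + 4·4 + 1·2 + 1·4 = 0
u_7 = 2·0 + 4·2 + 4·1 + 1·4 + 1·2 = 3
u_8 = 2·3 + 4·0 + 4·2 + 1·1 + 1·4 = 4
u_9 = 2·4 + 4·3 + 4·0 + 1·2 + 1·1 = 3
u_10 = 2·3 + 4·4 + 4·3 + 1·0 + 1·2 = 1
u_11 = 2·1 + 4·3 + 4·4 + 1·3 + 1·0 = 3
u_12 = 2·3 + 4·1 + 4·3 + 1·4 + 1·3 = 4
u_13 = 2·4 + 4·3 + 4·1 + 1·3 + 1·4 = 1
u_14 = 2·1 + 4·4 + 4·3 + 1·1 + 1·3 = 4
u_15 = 2·4 + 4·1 + 4·4 + 1·3 + 1·1 = 2
u_16 = 2·2 + 4·4 + 4·1 + 1·4 + 1·3 = 1
u_17 = 2·1 + 4·2 + 4·4 + 1·1 + 1·4 = 1
u_18 = 2·1 + 4·1 + 4·2 + 1·4 + 1·1 = 4
u_19 = 2·4 + 4·1 + 4·1 + 1·2 + 1·4 = 2
u_20 = 2·2 + 4·4 + 4·1 + 1·1 + 1·2 = 2
u_21 = 2·2 + 4·2 + 4·4 + 1·1 + 1·1 = 0
u_22 = 2·0 + 4·2 + 4·2 + 1·4 + 1·1 = 1
u_23 = 2·1 + 4·0 + 4·2 + 1·2 + 1·4 = 1
u_24 = 2·1 + 4·1 + 4·0 + 1·2 + 1·2 = 0
u_25 = 2·0 + 4·1 + 4·1 + 1·0 + 1·2 = 0
u_26 = 2·0 + 4·0 + 4·1 + 1·1 + 1·0 = 0
u_27 = 2·0 + 4·0 + 4·0 + 1·1 + 1·1 = 2
u_28 = 2·2 + 4·0 + 4·0 + 1·0 + 1·1 = 0
u_29 = 2·0 + 4·2 + 4·0 + 1·0 + 1·0 = 3
u_30 = 2·3 + 4·0 + 4·2 + 1·0 + 1·0 = 4
u_31 = 2·4 + 4·3 + 4·0 + 1·2 + 1·0 = 2
u_32 = 2·2 + 4·4 + 4·3 + 1·0 + 1·2 = 4
u_33 = 2·4 + 4·2 + 4·4 + 1·3 + 1·0 = 0
u_34 = 2·0 + 4·4 + 4·2 + 1·4 + 1·3 = 1
u_35 = 2·1 + 4·0 + 4·4 + 1·2 + 1·4 = 4
u_36 = 2·4 + 4·1 + 4·0 + 1·4 + 1·2 = 3
u_37 = 2·3 + 4·4 + 4·1 + 1·0 + 1·4 = 0
u_38 = 2·0 + 4·3 + 4·4 + 1·1 + 1·0 = 4
u_39 = 2·4 + 4·0 + 4·3 + 1·4 + 1·1 = 0
u_40 = 2·0 + 4·4 + 4·0 + 1·3 + 1·4 = 3
u_41 = 2·3 + 4·0 + 4·4 + 1·0 + 1·3 = 0
u_42 = 2·0 + 4·3 + 4·0 + 1·4 + 1·0 = 1
u_43 = 2·1 + 4·0 + 4·3 + 1·0 + 1·4 = 3
u_44 = 2·3 + 4·1 + 4·0 + 1·3 + 1·0 = 3
u_45 = 2·3 + 4·3 + 4·1 + 1·0 + 1·3 = 0
u_46 = 2·0 + 4·3 + 4·3 + 1·1 + 1·0 = 0
u_47 = 2·0 + 4·0 + 4·3 + 1·3 + 1·1 = 1
u_48 = 2·1 + 4·0 + 4·0 + 1·3 + 1·3 = 3
u_49 = 2·3 + 4·1 + 4·0 + 1·0 + 1·3 = 3
u_50 = 2·3 + 4·3 + 4·1 + 1·0 + 1·0 = 2
u_51 = 2·2 + 4·3 + 4·3 + 1·1 + 1·0 = 4
u_52 = 2·4 + 4·2 + 4·3 + 1·3 + 1·1 = 2
u_53 = 2·2 + 4·4 + 4·2 + 1·3 + 1·3 = 4
u_54 = 2·4 + 4·2 + 4·4 + 1·2 + 1·3 = 2
u_55 = 2·2 + 4·4 + 4·2 + 1·4 + 1·2 = 4
u_56 = 2·4 + 4·2 + 4·4 + 1·2 + 1·4 = 3
u_57 = 2·3 + 4·4 + 4·2 + 1·4 + 1·2 = 1
u_58 = 2·1 + 4·3 + 4·4 + 1·2 + 1·4 = 1
u_59 = 2·1 + 4·1 + 4·3 + 1·4 + 1·2 = 4
u_60 = 2·4 + 4·1 + 4·1 + 1·3 + 1·4 = 3
u_61 = 2·3 + 4·4 + 4·1 + 1·1 + 1·3 = 0
u_62 = 2·0 + 4·3 + 4·4 + 1·1 + 1·1 = 0
u_63 = 2·0 + 4·0 + 4·3 + 1·4 + 1·1 = 2
u_64 = 2·2 + 4·0 + 4·0 + 1·3 + 1·4 = 1
u_65 = 2·1 + 4·2 + 4·0 + 1·0 + 1·3 = 3
u_66 = 2·3 + 4·1 + 4·2 + 1·0 + 1·0 = 3
u_67 = 2·3 + 4·3 + 4·1 + 1·2 + 1·0 = 4
u_68 = 2·4 + 4·3 + 4·3 + 1·1 + 1·2 = 0
u_69 = 2·0 + 4·4 + 4·3 + 1·3 + 1·1 = 2
u_70 = 2·2 + 4·0 + 4·4 + 1·3 + 1·3 = 1
u_71 = 2·1 + 4·2 + 4·0 + 1·4 + 1·3 = 2
u_72 = 2·2 + 4·1 + 4·2 + 1·0 + 1·4 = 0
u_73 = 2·0 + 4·2 + 4·1 + 1·2 + 1·0 = 4
u_74 = 2·4 + 4·0 + 4·2 + 1·1 + 1·2 = 4
u_75 = 2·4 + 4·4 + 4·0 + 1·2 + 1·1 = 2
u_76 = 2·2 + 4·4 + 4·4 + 1·0 + 1·2 = 3
u_77 = 2·3 + 4·2 + 4·4 + 1·4 + 1·0 = 4
u_78 = 2·4 + 4·3 + 4·2 + 1·4 + 1·4 = 1
u_79 = 2·1 + 4·4 + 4·3 + 1·2 + 1·4 = 1
u_80 = 2·1 + 4·1 + 4·4 + 1·3 + 1·2 = 2
u_81 = 2·2 + 4·1 + 4·1 + 1·4 + 1·3 = 4
u_82 = 2·4 + 4·2 + 4·1 + 1·1 + 1·4 = 0
u_83 = 2·0 + 4·4 + 4·2 + 1·1 + 1·1 = 1
u_84 = 2·1 + 4·0 + 4·4 + 1·2 + 1·1 = 1
u_85 = 2·1 + 4·1 + 4·0 + 1·4 + 1·2 = 2
u_86 = 2·2 + 4·1 + 4·1 + 1·0 + 1·4 = 1
u_87 = 2·1 + 4·2 + 4·1 + 1·1 + 1·0 = 0
u_88 = 2·0 + 4·1 + 4·2 + 1·1 + 1·1 = 4
u_89 = 2·4 + 4·0 + 4·1 + 1·2 + 1·1 = 0
u_90 = 2·0 + 4·4 + 4·0 + 1·1 + 1·2 = 4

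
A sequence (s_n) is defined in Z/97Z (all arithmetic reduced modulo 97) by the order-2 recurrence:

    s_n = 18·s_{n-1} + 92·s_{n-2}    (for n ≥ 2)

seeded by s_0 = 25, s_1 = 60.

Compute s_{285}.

s_2 = 18·60 + 92·25 = 82
s_3 = 18·82 + 92·60 = 12
s_4 = 18·12 + 92·82 = 0
s_5 = 18·0 + 92·12 = 37
s_6 = 18·37 + 92·0 = 84
s_7 = 18·84 + 92·37 = 66
Continuing the recurrence:
  s_8 = 89;  s_9 = 11;  s_10 = 44;  s_11 = 58;  s_12 = 48;  s_13 = 89
  s_14 = 4;  s_15 = 15;  s_16 = 56;  s_17 = 60;  s_18 = 24;  s_19 = 35
  s_20 = 25;  s_21 = 81;  s_22 = 72;  s_23 = 18;  s_24 = 61;  s_25 = 38
  s_26 = 88;  s_27 = 36;  s_28 = 14;  s_29 = 72;  s_30 = 62;  s_31 = 77
  s_32 = 9;  s_33 = 68;  s_34 = 15;  s_35 = 27;  s_36 = 23;  s_37 = 85
  s_38 = 57;  s_39 = 19;  s_40 = 57;  s_41 = 58;  s_42 = 80;  s_43 = 83
  s_44 = 27;  s_45 = 71;  s_46 = 76;  s_47 = 43;  s_48 = 6;  s_49 = 87
  s_50 = 81;  s_51 = 53;  s_52 = 64;  s_53 = 14;  s_54 = 29;  s_55 = 64
  s_56 = 37;  s_57 = 55;  s_58 = 29;  s_59 = 53;  s_60 = 33;  s_61 = 38
  s_62 = 34;  s_63 = 34;  s_64 = 54;  s_65 = 26;  s_66 = 4;  s_67 = 39
  s_68 = 3;  s_69 = 53;  s_70 = 66;  s_71 = 50;  s_72 = 85;  s_73 = 19
  s_74 = 14;  s_75 = 60;  s_76 = 40;  s_77 = 32;  s_78 = 85;  s_79 = 12
  s_80 = 82;  s_81 = 58;  s_82 = 52;  s_83 = 64;  s_84 = 19;  s_85 = 22
  s_86 = 10;  s_87 = 70;  s_88 = 46;  s_89 = 90;  s_90 = 32;  s_91 = 29
  s_92 = 71;  s_93 = 66;  s_94 = 57;  s_95 = 17;  s_96 = 21;  s_97 = 2
  s_98 = 28;  s_99 = 9;  s_100 = 22;  s_101 = 60;  s_102 = 0;  s_103 = 88
  s_104 = 32;  s_105 = 39;  s_106 = 57;  s_107 = 55;  s_108 = 26;  s_109 = 96
  s_110 = 46;  s_111 = 57;  s_112 = 20;  s_113 = 75;  s_114 = 86;  s_115 = 9
  s_116 = 23;  s_117 = 78;  s_118 = 28;  s_119 = 17;  s_120 = 69;  s_121 = 90
  s_122 = 14;  s_123 = 93;  s_124 = 52;  s_125 = 83;  s_126 = 70;  s_127 = 69
  s_128 = 19;  s_129 = 94;  s_130 = 45;  s_131 = 49;  s_132 = 75;  s_133 = 38
  s_134 = 18;  s_135 = 37;  s_136 = 91;  s_137 = 95;  s_138 = 91;  s_139 = 96
  s_140 = 12;  s_141 = 27;  s_142 = 38;  s_143 = 64;  s_144 = 89;  s_145 = 21
  s_146 = 30;  s_147 = 47;  s_148 = 17;  s_149 = 71;  s_150 = 29;  s_151 = 70
  s_152 = 48;  s_153 = 29;  s_154 = 88;  s_155 = 81;  s_156 = 48;  s_157 = 71
  s_158 = 68;  s_159 = 93;  s_160 = 73;  s_161 = 73;  s_162 = 76;  s_163 = 33
  s_164 = 20;  s_165 = 1;  s_166 = 15;  s_167 = 71;  s_168 = 39;  s_169 = 56
  s_170 = 37;  s_171 = 95;  s_172 = 70;  s_173 = 9;  s_174 = 6;  s_175 = 63
  s_176 = 37;  s_177 = 60;  s_178 = 22;  s_179 = 96;  s_180 = 66;  s_181 = 29
  s_182 = 95;  s_183 = 13;  s_184 = 50;  s_185 = 59;  s_186 = 36;  s_187 = 62
  s_188 = 63;  s_189 = 48;  s_190 = 64;  s_191 = 39;  s_192 = 91;  s_193 = 85
  s_194 = 8;  s_195 = 10;  s_196 = 43;  s_197 = 45;  s_198 = 13;  s_199 = 9
  s_200 = 0;  s_201 = 52;  s_202 = 63;  s_203 = 1;  s_204 = 91;  s_205 = 81
  s_206 = 33;  s_207 = 92;  s_208 = 36;  s_209 = 91;  s_210 = 3;  s_211 = 84
  s_212 = 42;  s_213 = 45;  s_214 = 18;  s_215 = 2;  s_216 = 43;  s_217 = 85
  s_218 = 54;  s_219 = 62;  s_220 = 70;  s_221 = 77;  s_222 = 66;  s_223 = 27
  s_224 = 59;  s_225 = 54;  s_226 = 95;  s_227 = 82;  s_228 = 31;  s_229 = 51
  s_230 = 84;  s_231 = 93;  s_232 = 90;  s_233 = 88;  s_234 = 67;  s_235 = 87
  s_236 = 67;  s_237 = 92;  s_238 = 60;  s_239 = 38;  s_240 = 93;  s_241 = 29
  s_242 = 57;  s_243 = 8;  s_244 = 53;  s_245 = 41;  s_246 = 85;  s_247 = 64
  s_248 = 48;  s_249 = 59;  s_250 = 46;  s_251 = 48;  s_252 = 52;  s_253 = 17
  s_254 = 46;  s_255 = 64;  s_256 = 49;  s_257 = 77;  s_258 = 74;  s_259 = 74
  s_260 = 89;  s_261 = 68;  s_262 = 3;  s_263 = 5;  s_264 = 75;  s_265 = 64
  s_266 = 1;  s_267 = 86;  s_268 = 88;  s_269 = 87;  s_270 = 59;  s_271 = 45
  s_272 = 30;  s_273 = 24;  s_274 = 88;  s_275 = 9;  s_276 = 13;  s_277 = 92
  s_278 = 39;  s_279 = 48;  s_280 = 87;  s_281 = 65;  s_282 = 56;  s_283 = 4
s_284 = 18·4 + 92·56 = 83
s_285 = 18·83 + 92·4 = 19

19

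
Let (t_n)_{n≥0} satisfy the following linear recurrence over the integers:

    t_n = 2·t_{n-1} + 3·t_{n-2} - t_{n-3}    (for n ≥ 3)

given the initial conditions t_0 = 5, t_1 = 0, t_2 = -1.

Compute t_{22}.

t_3 = 2·-1 + 3·0 + -1·5 = -7
t_4 = 2·-7 + 3·-1 + -1·0 = -17
t_5 = 2·-17 + 3·-7 + -1·-1 = -54
t_6 = 2·-54 + 3·-17 + -1·-7 = -152
t_7 = 2·-152 + 3·-54 + -1·-17 = -449
t_8 = 2·-449 + 3·-152 + -1·-54 = -1300
t_9 = 2·-1300 + 3·-449 + -1·-152 = -3795
t_10 = 2·-3795 + 3·-1300 + -1·-449 = -11041
t_11 = 2·-11041 + 3·-3795 + -1·-1300 = -32167
t_12 = 2·-32167 + 3·-11041 + -1·-3795 = -93662
t_13 = 2·-93662 + 3·-32167 + -1·-11041 = -272784
t_14 = 2·-272784 + 3·-93662 + -1·-32167 = -794387
t_15 = 2·-794387 + 3·-272784 + -1·-93662 = -2313464
t_16 = 2·-2313464 + 3·-794387 + -1·-272784 = -6737305
t_17 = 2·-6737305 + 3·-2313464 + -1·-794387 = -19620615
t_18 = 2·-19620615 + 3·-6737305 + -1·-2313464 = -57139681
t_19 = 2·-57139681 + 3·-19620615 + -1·-6737305 = -166403902
t_20 = 2·-166403902 + 3·-57139681 + -1·-19620615 = -484606232
t_21 = 2·-484606232 + 3·-166403902 + -1·-57139681 = -1411284489
t_22 = 2·-1411284489 + 3·-484606232 + -1·-166403902 = -4109983772

-4109983772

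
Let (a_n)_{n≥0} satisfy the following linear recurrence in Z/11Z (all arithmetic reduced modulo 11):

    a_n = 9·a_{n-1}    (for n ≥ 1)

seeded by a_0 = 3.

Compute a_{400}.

3

a_1 = 9·3 = 5
a_2 = 9·5 = 1
a_3 = 9·1 = 9
a_4 = 9·9 = 4
a_5 = 9·4 = 3
(a_5) = (3) = (a_0), so the sequence has period 5.
400 ≡ 0 (mod 5), hence a_400 = a_0 = 3.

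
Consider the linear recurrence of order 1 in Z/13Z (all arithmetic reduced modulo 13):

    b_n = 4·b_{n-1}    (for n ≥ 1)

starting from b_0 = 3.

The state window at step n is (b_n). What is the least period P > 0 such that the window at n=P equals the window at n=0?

6

n=0: window = (3)
n=1: window = (12)
n=2: window = (9)
n=3: window = (10)
n=4: window = (1)
n=5: window = (4)
n=6: window = (3)
window at n=6 equals window at n=0 → period = 6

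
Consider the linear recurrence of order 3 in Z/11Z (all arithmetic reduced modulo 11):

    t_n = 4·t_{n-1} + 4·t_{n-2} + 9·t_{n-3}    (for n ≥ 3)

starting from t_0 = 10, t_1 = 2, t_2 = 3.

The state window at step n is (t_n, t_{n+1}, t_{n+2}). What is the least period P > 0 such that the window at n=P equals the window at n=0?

n=0: window = (10, 2, 3)
n=1: window = (2, 3, 0)
n=2: window = (3, 0, 8)
n=3: window = (0, 8, 4)
n=4: window = (8, 4, 4)
n=5: window = (4, 4, 5)
n=6: window = (4, 5, 6)
n=7: window = (5, 6, 3)
n=8: window = (6, 3, 4)
n=9: window = (3, 4, 5)
n=10: window = (4, 5, 8)
n=11: window = (5, 8, 0)
n=12: window = (8, 0, 0)
n=13: window = (0, 0, 6)
n=14: window = (0, 6, 2)
n=15: window = (6, 2, 10)
n=16: window = (2, 10, 3)
n=17: window = (10, 3, 4)
n=18: window = (3, 4, 8)
n=19: window = (4, 8, 9)
n=20: window = (8, 9, 5)
n=21: window = (9, 5, 7)
n=22: window = (5, 7, 8)
n=23: window = (7, 8, 6)
n=24: window = (8, 6, 9)
n=25: window = (6, 9, 0)
n=26: window = (9, 0, 2)
n=27: window = (0, 2, 1)
n=28: window = (2, 1, 1)
n=29: window = (1, 1, 4)
n=30: window = (1, 4, 7)
n=31: window = (4, 7, 9)
n=32: window = (7, 9, 1)
n=33: window = (9, 1, 4)
n=34: window = (1, 4, 2)
n=35: window = (4, 2, 0)
n=36: window = (2, 0, 0)
n=37: window = (0, 0, 7)
n=38: window = (0, 7, 6)
n=39: window = (7, 6, 8)
n=40: window = (6, 8, 9)
…
n=118: window = (9, 6, 10)
n=119: window = (6, 10, 2)
n=120: window = (10, 2, 3)
window at n=120 equals window at n=0 → period = 120

120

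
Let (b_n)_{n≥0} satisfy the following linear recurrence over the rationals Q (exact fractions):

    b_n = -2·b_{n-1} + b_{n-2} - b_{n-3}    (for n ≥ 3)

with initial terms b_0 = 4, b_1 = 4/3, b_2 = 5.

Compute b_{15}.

-2606312/3

b_3 = -2·5 + 1·4/3 + -1·4 = -38/3
b_4 = -2·-38/3 + 1·5 + -1·4/3 = 29
b_5 = -2·29 + 1·-38/3 + -1·5 = -227/3
b_6 = -2·-227/3 + 1·29 + -1·-38/3 = 193
b_7 = -2·193 + 1·-227/3 + -1·29 = -1472/3
b_8 = -2·-1472/3 + 1·193 + -1·-227/3 = 1250
b_9 = -2·1250 + 1·-1472/3 + -1·193 = -9551/3
b_10 = -2·-9551/3 + 1·1250 + -1·-1472/3 = 8108
b_11 = -2·8108 + 1·-9551/3 + -1·1250 = -61949/3
b_12 = -2·-61949/3 + 1·8108 + -1·-9551/3 = 52591
b_13 = -2·52591 + 1·-61949/3 + -1·8108 = -401819/3
b_14 = -2·-401819/3 + 1·52591 + -1·-61949/3 = 341120
b_15 = -2·341120 + 1·-401819/3 + -1·52591 = -2606312/3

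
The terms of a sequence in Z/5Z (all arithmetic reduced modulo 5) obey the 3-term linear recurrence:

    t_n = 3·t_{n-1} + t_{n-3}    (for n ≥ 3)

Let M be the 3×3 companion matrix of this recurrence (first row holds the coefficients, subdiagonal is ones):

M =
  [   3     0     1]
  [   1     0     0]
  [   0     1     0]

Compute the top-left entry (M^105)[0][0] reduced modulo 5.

(M^105)[0][0] is the top entry after applying M 105 times to the unit state (1, 0, 0). Equivalently it is h_{107} for the auxiliary sequence (h_n) obeying the same recurrence with h_2 = 1 and h_i = 0 for 0 ≤ i < 2:
h_3 = 3·1 + 0·0 + 1·0 = 3
h_4 = 3·3 + 0·1 + 1·0 = 4
h_5 = 3·4 + 0·3 + 1·1 = 3
h_6 = 3·3 + 0·4 + 1·3 = 2
h_7 = 3·2 + 0·3 + 1·4 = 0
h_8 = 3·0 + 0·2 + 1·3 = 3
h_9 = 3·3 + 0·0 + 1·2 = 1
h_10 = 3·1 + 0·3 + 1·0 = 3
h_11 = 3·3 + 0·1 + 1·3 = 2
h_12 = 3·2 + 0·3 + 1·1 = 2
h_13 = 3·2 + 0·2 + 1·3 = 4
h_14 = 3·4 + 0·2 + 1·2 = 4
h_15 = 3·4 + 0·4 + 1·2 = 4
h_16 = 3·4 + 0·4 + 1·4 = 1
h_17 = 3·1 + 0·4 + 1·4 = 2
h_18 = 3·2 + 0·1 + 1·4 = 0
h_19 = 3·0 + 0·2 + 1·1 = 1
h_20 = 3·1 + 0·0 + 1·2 = 0
h_21 = 3·0 + 0·1 + 1·0 = 0
h_22 = 3·0 + 0·0 + 1·1 = 1
(h_20, h_21, h_22) = (0, 0, 1) = (h_0, h_1, h_2), so the sequence has period 20.
107 ≡ 7 (mod 20), hence h_107 = h_7 = 0.

0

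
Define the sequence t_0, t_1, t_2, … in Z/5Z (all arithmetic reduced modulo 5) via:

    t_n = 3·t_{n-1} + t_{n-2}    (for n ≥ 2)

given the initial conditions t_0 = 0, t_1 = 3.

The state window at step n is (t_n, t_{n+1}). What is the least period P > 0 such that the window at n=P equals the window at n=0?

12

n=0: window = (0, 3)
n=1: window = (3, 4)
n=2: window = (4, 0)
n=3: window = (0, 4)
n=4: window = (4, 2)
n=5: window = (2, 0)
n=6: window = (0, 2)
n=7: window = (2, 1)
n=8: window = (1, 0)
n=9: window = (0, 1)
n=10: window = (1, 3)
n=11: window = (3, 0)
n=12: window = (0, 3)
window at n=12 equals window at n=0 → period = 12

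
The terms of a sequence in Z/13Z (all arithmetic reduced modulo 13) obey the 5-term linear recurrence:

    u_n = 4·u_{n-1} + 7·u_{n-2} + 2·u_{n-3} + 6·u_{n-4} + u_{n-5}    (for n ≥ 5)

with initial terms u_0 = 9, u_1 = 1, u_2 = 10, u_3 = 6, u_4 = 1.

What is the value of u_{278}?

3

u_5 = 4·1 + 7·6 + 2·10 + 6·1 + 1·9 = 3
u_6 = 4·3 + 7·1 + 2·6 + 6·10 + 1·1 = 1
u_7 = 4·1 + 7·3 + 2·1 + 6·6 + 1·10 = 8
u_8 = 4·8 + 7·1 + 2·3 + 6·1 + 1·6 = 5
u_9 = 4·5 + 7·8 + 2·1 + 6·3 + 1·1 = 6
u_10 = 4·6 + 7·5 + 2·8 + 6·1 + 1·3 = 6
Continuing the recurrence:
  u_11 = 8;  u_12 = 7;  u_13 = 7;  u_14 = 5;  u_15 = 7;  u_16 = 10
  u_17 = 5;  u_18 = 11;  u_19 = 3;  u_20 = 10;  u_21 = 6;  u_22 = 2
  u_23 = 8;  u_24 = 4;  u_25 = 5;  u_26 = 4;  u_27 = 5;  u_28 = 12
  u_29 = 8;  u_30 = 12;  u_31 = 6;  u_32 = 6;  u_33 = 7;  u_34 = 6
  u_35 = 3;  u_36 = 6;  u_37 = 1;  u_38 = 4;  u_39 = 7;  u_40 = 6
  u_41 = 2;  u_42 = 11;  u_43 = 12;  u_44 = 3;  u_45 = 6;  u_46 = 7
  u_47 = 3;  u_48 = 12;  u_49 = 5;  u_50 = 2;  u_51 = 1;  u_52 = 12
  u_53 = 10;  u_54 = 0;  u_55 = 11;  u_56 = 7;  u_57 = 8;  u_58 = 9
  u_59 = 3;  u_60 = 1;  u_61 = 7;  u_62 = 12;  u_63 = 9;  u_64 = 0
  u_65 = 0;  u_66 = 6;  u_67 = 12;  u_68 = 8;  u_69 = 11;  u_70 = 4
  u_71 = 5;  u_72 = 0;  u_73 = 0;  u_74 = 6;  u_75 = 6;  u_76 = 6
  u_77 = 0;  u_78 = 12;  u_79 = 11;  u_80 = 1;  u_81 = 7;  u_82 = 12
  u_83 = 8;  u_84 = 4;  u_85 = 9;  u_86 = 3;  u_87 = 0;  u_88 = 6
  u_89 = 10;  u_90 = 5;  u_91 = 1;  u_92 = 4;  u_93 = 8;  u_94 = 11
  u_95 = 2;  u_96 = 9;  u_97 = 7;  u_98 = 0;  u_99 = 12;  u_100 = 1
  u_101 = 9;  u_102 = 9;  u_103 = 4;  u_104 = 11;  u_105 = 2;  u_106 = 0
  u_107 = 4;  u_108 = 12;  u_109 = 8;  u_110 = 9;  u_111 = 10;  u_112 = 0
  u_113 = 5;  u_114 = 11;  u_115 = 5;  u_116 = 0;  u_117 = 9;  u_118 = 0
  u_119 = 0;  u_120 = 10;  u_121 = 3;  u_122 = 0;  u_123 = 2;  u_124 = 9
  u_125 = 0;  u_126 = 5;  u_127 = 11;  u_128 = 5;  u_129 = 12;  u_130 = 5
  u_131 = 3;  u_132 = 8;  u_133 = 10;  u_134 = 1;  u_135 = 9;  u_136 = 10
  u_137 = 4;  u_138 = 3;  u_139 = 11;  u_140 = 12;  u_141 = 9;  u_142 = 8
  u_143 = 6;  u_144 = 12;  u_145 = 3;  u_146 = 9;  u_147 = 8;  u_148 = 10
  u_149 = 1;  u_150 = 4;  u_151 = 9;  u_152 = 4;  u_153 = 12;  u_154 = 2
  u_155 = 2;  u_156 = 1;  u_157 = 7;  u_158 = 11;  u_159 = 5;  u_160 = 2
  u_161 = 4;  u_162 = 9;  u_163 = 5;  u_164 = 4;  u_165 = 4;  u_166 = 8
  u_167 = 3;  u_168 = 1;  u_169 = 4;  u_170 = 3;  u_171 = 3;  u_172 = 11
  u_173 = 5;  u_174 = 8;  u_175 = 6;  u_176 = 3;  u_177 = 7;  u_178 = 10
  u_179 = 9;  u_180 = 1;  u_181 = 2;  u_182 = 9;  u_183 = 12;  u_184 = 0
  u_185 = 11;  u_186 = 7;  u_187 = 4;  u_188 = 8;  u_189 = 10;  u_190 = 1
  u_191 = 4;  u_192 = 4;  u_193 = 10;  u_194 = 1;  u_195 = 3;  u_196 = 2
  u_197 = 4;  u_198 = 0;  u_199 = 12;  u_200 = 6;  u_201 = 4;  u_202 = 8
  u_203 = 1;  u_204 = 12;  u_205 = 10;  u_206 = 9;  u_207 = 1;  u_208 = 4
  u_209 = 9;  u_210 = 0;  u_211 = 8;  u_212 = 10;  u_213 = 11;  u_214 = 9
  u_215 = 12;  u_216 = 6;  u_217 = 7;  u_218 = 3;  u_219 = 11;  u_220 = 10
  u_221 = 2;  u_222 = 8;  u_223 = 5;  u_224 = 8;  u_225 = 1;  u_226 = 3
  u_227 = 8;  u_228 = 4;  u_229 = 1;  u_230 = 2;  u_231 = 9;  u_232 = 6
  u_233 = 10;  u_234 = 9;  u_235 = 5;  u_236 = 5;  u_237 = 9;  u_238 = 2
  u_239 = 3;  u_240 = 1;  u_241 = 10;  u_242 = 9;  u_243 = 11;  u_244 = 6
  u_245 = 11;  u_246 = 3;  u_247 = 7;  u_248 = 1;  u_249 = 1;  u_250 = 2
  u_251 = 10;  u_252 = 4;  u_253 = 6;  u_254 = 7;  u_255 = 10;  u_256 = 5
  u_257 = 1;  u_258 = 3;  u_259 = 5;  u_260 = 5;  u_261 = 7;  u_262 = 1
  u_263 = 5;  u_264 = 11;  u_265 = 11;  u_266 = 1;  u_267 = 4;  u_268 = 12
  u_269 = 12;  u_270 = 1;  u_271 = 7;  u_272 = 5;  u_273 = 12;  u_274 = 11
  u_275 = 12;  u_276 = 4
u_277 = 4·4 + 7·12 + 2·11 + 6·12 + 1·5 = 4
u_278 = 4·4 + 7·4 + 2·12 + 6·11 + 1·12 = 3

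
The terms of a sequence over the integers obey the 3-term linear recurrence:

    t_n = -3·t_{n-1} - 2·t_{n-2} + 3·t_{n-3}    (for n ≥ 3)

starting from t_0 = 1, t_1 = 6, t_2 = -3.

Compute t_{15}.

2862

t_3 = -3·-3 + -2·6 + 3·1 = 0
t_4 = -3·0 + -2·-3 + 3·6 = 24
t_5 = -3·24 + -2·0 + 3·-3 = -81
t_6 = -3·-81 + -2·24 + 3·0 = 195
t_7 = -3·195 + -2·-81 + 3·24 = -351
t_8 = -3·-351 + -2·195 + 3·-81 = 420
t_9 = -3·420 + -2·-351 + 3·195 = 27
t_10 = -3·27 + -2·420 + 3·-351 = -1974
t_11 = -3·-1974 + -2·27 + 3·420 = 7128
t_12 = -3·7128 + -2·-1974 + 3·27 = -17355
t_13 = -3·-17355 + -2·7128 + 3·-1974 = 31887
t_14 = -3·31887 + -2·-17355 + 3·7128 = -39567
t_15 = -3·-39567 + -2·31887 + 3·-17355 = 2862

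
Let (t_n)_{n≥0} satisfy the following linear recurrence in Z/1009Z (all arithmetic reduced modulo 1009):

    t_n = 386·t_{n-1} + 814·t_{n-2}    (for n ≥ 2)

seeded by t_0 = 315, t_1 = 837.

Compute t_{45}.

798

t_2 = 386·837 + 814·315 = 326
t_3 = 386·326 + 814·837 = 963
t_4 = 386·963 + 814·326 = 403
t_5 = 386·403 + 814·963 = 61
t_6 = 386·61 + 814·403 = 456
t_7 = 386·456 + 814·61 = 663
t_8 = 386·663 + 814·456 = 513
t_9 = 386·513 + 814·663 = 121
t_10 = 386·121 + 814·513 = 148
t_11 = 386·148 + 814·121 = 236
t_12 = 386·236 + 814·148 = 687
t_13 = 386·687 + 814·236 = 209
t_14 = 386·209 + 814·687 = 186
t_15 = 386·186 + 814·209 = 771
t_16 = 386·771 + 814·186 = 5
t_17 = 386·5 + 814·771 = 917
t_18 = 386·917 + 814·5 = 846
t_19 = 386·846 + 814·917 = 427
t_20 = 386·427 + 814·846 = 861
t_21 = 386·861 + 814·427 = 867
t_22 = 386·867 + 814·861 = 282
t_23 = 386·282 + 814·867 = 327
t_24 = 386·327 + 814·282 = 602
t_25 = 386·602 + 814·327 = 104
t_26 = 386·104 + 814·602 = 447
t_27 = 386·447 + 814·104 = 912
t_28 = 386·912 + 814·447 = 509
t_29 = 386·509 + 814·912 = 472
t_30 = 386·472 + 814·509 = 199
t_31 = 386·199 + 814·472 = 918
t_32 = 386·918 + 814·199 = 735
t_33 = 386·735 + 814·918 = 773
t_34 = 386·773 + 814·735 = 676
t_35 = 386·676 + 814·773 = 220
t_36 = 386·220 + 814·676 = 523
t_37 = 386·523 + 814·220 = 565
t_38 = 386·565 + 814·523 = 70
t_39 = 386·70 + 814·565 = 592
t_40 = 386·592 + 814·70 = 954
t_41 = 386·954 + 814·592 = 554
t_42 = 386·554 + 814·954 = 571
t_43 = 386·571 + 814·554 = 377
t_44 = 386·377 + 814·571 = 880
t_45 = 386·880 + 814·377 = 798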